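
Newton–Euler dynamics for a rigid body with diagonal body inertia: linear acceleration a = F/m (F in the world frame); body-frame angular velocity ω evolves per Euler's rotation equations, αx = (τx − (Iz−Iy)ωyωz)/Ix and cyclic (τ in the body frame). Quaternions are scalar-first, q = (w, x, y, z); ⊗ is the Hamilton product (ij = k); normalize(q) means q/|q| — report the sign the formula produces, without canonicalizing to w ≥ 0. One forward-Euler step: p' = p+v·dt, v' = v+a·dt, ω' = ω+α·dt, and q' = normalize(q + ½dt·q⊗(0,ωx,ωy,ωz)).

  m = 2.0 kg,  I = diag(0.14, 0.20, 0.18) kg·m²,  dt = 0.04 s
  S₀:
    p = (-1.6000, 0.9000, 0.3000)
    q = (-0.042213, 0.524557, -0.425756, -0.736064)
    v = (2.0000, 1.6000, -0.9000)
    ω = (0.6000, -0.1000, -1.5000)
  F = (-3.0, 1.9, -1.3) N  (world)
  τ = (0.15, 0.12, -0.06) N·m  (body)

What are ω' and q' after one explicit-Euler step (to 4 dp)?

ω' = (0.6437, -0.0832, -1.5125)
q' = (-0.0714, 0.5351, -0.4185, -0.7304)

ω×(Iω) gyroscopic = (-0.0030, 0.0360, -0.0036)
α = I⁻¹(τ − ω×Iω) = (1.0929, 0.4200, -0.3133)
ω + α·dt = (0.6437, -0.0832, -1.5125)
Hamilton product q⊗(0,ω) = (-1.4614058, 0.5396998, 0.3494184, 0.2663174)
q' = normalize(q + ½dt·q⊗(0,ω)) = (-0.0714, 0.5351, -0.4185, -0.7304)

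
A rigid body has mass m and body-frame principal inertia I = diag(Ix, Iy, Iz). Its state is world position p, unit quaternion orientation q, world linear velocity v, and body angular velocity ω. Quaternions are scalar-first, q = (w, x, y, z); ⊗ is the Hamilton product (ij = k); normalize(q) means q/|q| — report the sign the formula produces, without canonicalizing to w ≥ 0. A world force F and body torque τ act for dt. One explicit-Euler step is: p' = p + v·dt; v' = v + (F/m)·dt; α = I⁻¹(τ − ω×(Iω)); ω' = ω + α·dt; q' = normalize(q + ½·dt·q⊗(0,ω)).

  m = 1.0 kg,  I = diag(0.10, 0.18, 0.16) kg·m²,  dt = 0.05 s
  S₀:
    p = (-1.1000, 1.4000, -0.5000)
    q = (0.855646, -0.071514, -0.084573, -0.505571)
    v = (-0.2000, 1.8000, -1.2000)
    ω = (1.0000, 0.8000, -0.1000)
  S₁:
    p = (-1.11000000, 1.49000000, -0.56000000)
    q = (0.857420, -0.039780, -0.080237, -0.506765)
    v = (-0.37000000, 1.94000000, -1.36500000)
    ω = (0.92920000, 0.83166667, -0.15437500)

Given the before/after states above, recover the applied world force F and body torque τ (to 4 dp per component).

velocity change Δv = (-0.17000000, 0.14000000, -0.16500000)
m·(v₁−v₀)/dt = (-3.4000, 2.8000, -3.3000)
Δω = ω₁−ω₀ = (-0.07080000, 0.03166667, -0.05437500)
precession coupling = (0.0016, 0.0060, 0.0640)
I·α + gyro = (-0.1400, 0.1200, -0.1100)

F = (-3.4000, 2.8000, -3.3000)
τ = (-0.1400, 0.1200, -0.1100)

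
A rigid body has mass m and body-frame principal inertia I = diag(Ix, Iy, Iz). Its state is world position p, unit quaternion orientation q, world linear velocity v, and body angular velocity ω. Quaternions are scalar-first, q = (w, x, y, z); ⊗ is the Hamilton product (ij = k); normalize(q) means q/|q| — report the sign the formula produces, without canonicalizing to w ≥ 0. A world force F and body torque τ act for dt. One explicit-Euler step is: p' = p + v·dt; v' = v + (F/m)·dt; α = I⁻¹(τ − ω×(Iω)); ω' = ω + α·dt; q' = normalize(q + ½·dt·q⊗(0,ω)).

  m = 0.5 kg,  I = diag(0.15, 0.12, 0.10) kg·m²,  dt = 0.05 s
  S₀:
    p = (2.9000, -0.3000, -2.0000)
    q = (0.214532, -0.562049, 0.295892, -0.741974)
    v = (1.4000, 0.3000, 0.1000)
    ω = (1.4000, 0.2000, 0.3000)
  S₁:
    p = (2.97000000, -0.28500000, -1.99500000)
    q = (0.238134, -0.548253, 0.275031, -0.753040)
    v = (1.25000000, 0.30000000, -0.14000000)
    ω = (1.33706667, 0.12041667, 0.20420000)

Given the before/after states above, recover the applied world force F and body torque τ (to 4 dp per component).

v₁ − v₀ = (-0.15000000, 0.00000000, -0.24000000)
F = m·Δv/dt = (-1.5000, 0.0000, -2.4000)
ω₁ − ω₀ = (-0.06293333, -0.07958333, -0.09580000)
gyro term ω₀×Iω₀ = (-0.0012, 0.0210, -0.0084)
I·α + gyro = (-0.1900, -0.1700, -0.2000)

F = (-1.5000, 0.0000, -2.4000)
τ = (-0.1900, -0.1700, -0.2000)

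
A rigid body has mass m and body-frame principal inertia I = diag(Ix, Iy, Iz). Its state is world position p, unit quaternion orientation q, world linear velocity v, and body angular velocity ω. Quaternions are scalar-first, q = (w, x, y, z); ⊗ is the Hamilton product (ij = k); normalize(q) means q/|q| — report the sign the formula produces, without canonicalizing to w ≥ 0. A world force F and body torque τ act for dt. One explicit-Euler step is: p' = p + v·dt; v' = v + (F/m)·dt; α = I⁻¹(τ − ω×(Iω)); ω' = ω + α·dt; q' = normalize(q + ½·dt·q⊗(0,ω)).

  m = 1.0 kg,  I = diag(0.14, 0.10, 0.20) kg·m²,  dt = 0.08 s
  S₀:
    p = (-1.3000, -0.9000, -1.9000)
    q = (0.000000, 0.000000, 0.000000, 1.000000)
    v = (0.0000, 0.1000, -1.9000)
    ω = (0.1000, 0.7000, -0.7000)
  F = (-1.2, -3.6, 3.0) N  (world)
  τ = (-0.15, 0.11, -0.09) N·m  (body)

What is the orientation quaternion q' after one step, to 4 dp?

q' = (0.0280, -0.0280, 0.0040, 0.9992)

Hamilton product q⊗(0,ω) = (0.7000000, -0.7000000, 0.1000000, 0.0000000)
q + ½dt·q⊗(0,ω), renormalized = (0.0280, -0.0280, 0.0040, 0.9992)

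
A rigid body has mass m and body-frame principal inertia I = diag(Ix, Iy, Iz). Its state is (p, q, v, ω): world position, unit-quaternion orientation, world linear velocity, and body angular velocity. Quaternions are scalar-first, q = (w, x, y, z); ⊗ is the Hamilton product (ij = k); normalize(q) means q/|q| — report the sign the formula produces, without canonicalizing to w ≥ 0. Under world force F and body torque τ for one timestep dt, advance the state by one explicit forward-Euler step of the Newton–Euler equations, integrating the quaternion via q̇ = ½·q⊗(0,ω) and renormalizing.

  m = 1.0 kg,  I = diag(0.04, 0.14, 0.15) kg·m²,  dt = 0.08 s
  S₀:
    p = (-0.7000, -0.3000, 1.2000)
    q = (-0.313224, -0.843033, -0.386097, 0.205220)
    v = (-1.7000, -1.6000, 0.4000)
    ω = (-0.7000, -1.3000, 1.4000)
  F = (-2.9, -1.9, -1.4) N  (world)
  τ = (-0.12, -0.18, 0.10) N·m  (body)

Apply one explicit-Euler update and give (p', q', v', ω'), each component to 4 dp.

p' = (-0.8360, -0.4280, 1.2320)
q' = (-0.3672, -0.8424, -0.3273, 0.2200)
v' = (-1.9320, -1.7520, 0.2880)
ω' = (-0.9036, -1.4645, 1.4048)

p' = p + v·dt = (-0.8360, -0.4280, 1.2320)
v + (F/m)dt = (-1.9320, -1.7520, 0.2880)
precession coupling ω×(Iω) = (-0.0182, 0.1078, 0.0910)
(τ − ω×Iω)/I = (-2.5450, -2.0557, 0.0600)
new body rate ω' = (-0.9036, -1.4645, 1.4048)
q⊗(0,ω) = (-1.3793572, -0.0544930, 1.4437834, 0.3871614)
q' = normalize(q + ½dt·q⊗(0,ω)) = (-0.3672, -0.8424, -0.3273, 0.2200)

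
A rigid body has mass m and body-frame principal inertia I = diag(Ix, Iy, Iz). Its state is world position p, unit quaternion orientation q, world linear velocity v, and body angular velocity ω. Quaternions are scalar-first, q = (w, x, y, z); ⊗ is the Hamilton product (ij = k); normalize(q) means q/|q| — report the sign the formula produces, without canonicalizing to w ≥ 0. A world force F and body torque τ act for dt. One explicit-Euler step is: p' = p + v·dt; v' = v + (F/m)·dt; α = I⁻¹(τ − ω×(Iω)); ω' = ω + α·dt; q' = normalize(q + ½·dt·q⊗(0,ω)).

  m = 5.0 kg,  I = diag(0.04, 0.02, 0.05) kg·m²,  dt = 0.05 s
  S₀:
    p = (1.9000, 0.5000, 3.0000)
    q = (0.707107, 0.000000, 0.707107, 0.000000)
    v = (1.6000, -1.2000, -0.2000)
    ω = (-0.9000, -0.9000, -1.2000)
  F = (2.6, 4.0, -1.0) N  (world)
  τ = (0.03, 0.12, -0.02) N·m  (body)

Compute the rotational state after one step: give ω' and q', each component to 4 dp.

ω' = (-0.9030, -0.5730, -1.2038)
q' = (0.7223, -0.0371, 0.6905, -0.0053)

angular accel α = (-0.0600, 6.5400, -0.0760)
ω' = ω + α·dt = (-0.9030, -0.5730, -1.2038)
q⊗(0,ω) = (0.6363963, -1.4849247, -0.6363963, -0.2121321)
q' = normalize(q + ½dt·q⊗(0,ω)) = (0.7223, -0.0371, 0.6905, -0.0053)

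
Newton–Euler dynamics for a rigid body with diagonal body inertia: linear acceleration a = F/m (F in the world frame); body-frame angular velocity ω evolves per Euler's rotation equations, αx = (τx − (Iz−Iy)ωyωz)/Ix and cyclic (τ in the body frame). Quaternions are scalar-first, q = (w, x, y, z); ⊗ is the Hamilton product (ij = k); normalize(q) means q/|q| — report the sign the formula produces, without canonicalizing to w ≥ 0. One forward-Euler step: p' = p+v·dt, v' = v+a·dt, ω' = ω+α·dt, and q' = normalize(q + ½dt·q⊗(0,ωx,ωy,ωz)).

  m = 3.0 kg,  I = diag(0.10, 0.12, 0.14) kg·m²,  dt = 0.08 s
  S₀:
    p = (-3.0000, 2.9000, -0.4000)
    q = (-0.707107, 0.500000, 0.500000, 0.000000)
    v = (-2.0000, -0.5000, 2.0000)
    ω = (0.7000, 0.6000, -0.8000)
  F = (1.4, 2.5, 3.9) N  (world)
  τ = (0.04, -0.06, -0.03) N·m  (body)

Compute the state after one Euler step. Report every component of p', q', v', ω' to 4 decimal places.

p' = (-3.1600, 2.8600, -0.2400)
q' = (-0.7322, 0.4636, 0.4984, 0.0206)
v' = (-1.9627, -0.4333, 2.1040)
ω' = (0.7397, 0.5451, -0.8219)

a = (0.4667, 0.8333, 1.3000)
p' = p + v·dt = (-3.1600, 2.8600, -0.2400)
v' = v + a·dt = (-1.9627, -0.4333, 2.1040)
α = I⁻¹(τ − ω×Iω) = (0.4960, -0.6867, -0.2743)
ω + α·dt = (0.7397, 0.5451, -0.8219)
Hamilton product q⊗(0,ω) = (-0.6500000, -0.8949749, -0.0242642, 0.5156856)
q' = normalize(q + ½dt·q⊗(0,ω)) = (-0.7322, 0.4636, 0.4984, 0.0206)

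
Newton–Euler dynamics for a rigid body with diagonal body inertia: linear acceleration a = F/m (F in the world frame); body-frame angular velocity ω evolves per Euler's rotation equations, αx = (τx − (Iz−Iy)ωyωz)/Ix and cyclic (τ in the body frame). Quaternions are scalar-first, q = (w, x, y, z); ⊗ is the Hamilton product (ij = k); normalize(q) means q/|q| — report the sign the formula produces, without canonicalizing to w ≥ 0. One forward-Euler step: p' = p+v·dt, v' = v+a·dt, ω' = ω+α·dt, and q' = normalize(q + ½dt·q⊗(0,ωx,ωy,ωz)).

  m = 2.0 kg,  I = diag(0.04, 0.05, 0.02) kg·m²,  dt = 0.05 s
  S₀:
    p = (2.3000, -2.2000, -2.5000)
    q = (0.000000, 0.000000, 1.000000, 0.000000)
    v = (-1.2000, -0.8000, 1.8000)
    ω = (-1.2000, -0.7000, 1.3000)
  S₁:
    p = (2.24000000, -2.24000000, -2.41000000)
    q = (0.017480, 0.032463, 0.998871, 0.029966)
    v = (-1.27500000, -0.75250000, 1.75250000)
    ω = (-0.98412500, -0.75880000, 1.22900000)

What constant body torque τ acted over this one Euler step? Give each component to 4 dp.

ω₁ − ω₀ = (0.21587500, -0.05880000, -0.07100000)
I·α + gyro = (0.2000, -0.0900, -0.0200)

τ = (0.2000, -0.0900, -0.0200)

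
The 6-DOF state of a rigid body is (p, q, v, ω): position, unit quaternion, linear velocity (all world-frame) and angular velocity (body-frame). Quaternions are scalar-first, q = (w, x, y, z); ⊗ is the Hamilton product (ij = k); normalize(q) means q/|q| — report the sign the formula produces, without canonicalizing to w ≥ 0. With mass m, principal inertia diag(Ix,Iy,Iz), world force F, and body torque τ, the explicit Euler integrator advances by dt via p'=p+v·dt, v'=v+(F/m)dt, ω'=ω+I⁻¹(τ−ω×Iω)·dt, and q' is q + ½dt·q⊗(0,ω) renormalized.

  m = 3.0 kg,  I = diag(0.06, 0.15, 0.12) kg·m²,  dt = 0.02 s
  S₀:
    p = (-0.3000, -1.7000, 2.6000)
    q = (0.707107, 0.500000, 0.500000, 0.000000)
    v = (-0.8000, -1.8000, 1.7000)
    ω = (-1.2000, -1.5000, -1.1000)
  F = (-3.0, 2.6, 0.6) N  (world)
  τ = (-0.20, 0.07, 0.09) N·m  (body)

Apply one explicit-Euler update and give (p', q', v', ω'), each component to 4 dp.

α = I⁻¹(τ − ω×Iω) = (-2.5083, 0.9947, -0.6000)
ω' = ω + α·dt = (-1.2502, -1.4801, -1.1120)
Hamilton product q⊗(0,ω) = (1.3500000, -1.3985284, -0.5106605, -0.9278177)
updated quaternion q' = (0.7204, 0.4859, 0.4948, -0.0093)
a = F/m = (-1.0000, 0.8667, 0.2000)
p + v·dt = (-0.3160, -1.7360, 2.6340)
v' = v + a·dt = (-0.8200, -1.7827, 1.7040)

p' = (-0.3160, -1.7360, 2.6340)
q' = (0.7204, 0.4859, 0.4948, -0.0093)
v' = (-0.8200, -1.7827, 1.7040)
ω' = (-1.2502, -1.4801, -1.1120)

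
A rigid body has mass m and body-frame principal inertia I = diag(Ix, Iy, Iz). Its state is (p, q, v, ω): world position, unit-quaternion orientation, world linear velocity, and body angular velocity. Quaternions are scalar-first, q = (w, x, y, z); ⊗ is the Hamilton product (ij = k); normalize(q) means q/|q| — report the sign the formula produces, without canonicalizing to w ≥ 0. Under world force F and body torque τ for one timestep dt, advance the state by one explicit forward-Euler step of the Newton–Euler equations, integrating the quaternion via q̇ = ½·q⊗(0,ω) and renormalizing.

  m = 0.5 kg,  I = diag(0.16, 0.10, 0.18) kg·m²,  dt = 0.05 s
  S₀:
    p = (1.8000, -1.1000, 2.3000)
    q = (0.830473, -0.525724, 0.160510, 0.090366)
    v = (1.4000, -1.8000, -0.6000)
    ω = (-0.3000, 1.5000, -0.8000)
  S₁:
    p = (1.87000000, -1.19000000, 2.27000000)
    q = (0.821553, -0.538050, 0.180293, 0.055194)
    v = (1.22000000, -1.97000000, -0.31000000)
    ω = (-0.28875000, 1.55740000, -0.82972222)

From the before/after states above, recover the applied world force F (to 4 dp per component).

v₁ − v₀ = (-0.18000000, -0.17000000, 0.29000000)
F = m·Δv/dt = (-1.8000, -1.7000, 2.9000)

F = (-1.8000, -1.7000, 2.9000)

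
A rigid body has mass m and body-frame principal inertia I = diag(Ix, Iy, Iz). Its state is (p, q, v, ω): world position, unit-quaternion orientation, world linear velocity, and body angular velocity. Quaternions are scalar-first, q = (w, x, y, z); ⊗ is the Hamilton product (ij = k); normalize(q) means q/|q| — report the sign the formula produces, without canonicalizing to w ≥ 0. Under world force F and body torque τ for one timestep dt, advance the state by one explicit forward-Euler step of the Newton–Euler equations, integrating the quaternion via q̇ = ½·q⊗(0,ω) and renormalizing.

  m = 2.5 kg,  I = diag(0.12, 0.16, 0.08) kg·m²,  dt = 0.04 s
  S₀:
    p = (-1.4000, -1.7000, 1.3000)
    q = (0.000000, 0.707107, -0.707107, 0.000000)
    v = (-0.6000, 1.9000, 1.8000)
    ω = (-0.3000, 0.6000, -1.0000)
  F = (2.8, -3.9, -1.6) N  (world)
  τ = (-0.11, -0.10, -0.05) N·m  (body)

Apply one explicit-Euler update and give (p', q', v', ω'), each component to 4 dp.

p' = (-1.4240, -1.6240, 1.3720)
q' = (0.0127, 0.7210, -0.6928, 0.0042)
v' = (-0.5552, 1.8376, 1.7744)
ω' = (-0.3527, 0.5720, -1.0214)

p' = p + v·dt = (-1.4240, -1.6240, 1.3720)
new velocity v' = (-0.5552, 1.8376, 1.7744)
gyro term ω×Iω = (0.0480, 0.0120, -0.0072)
α = I⁻¹(τ − ω×Iω) = (-1.3167, -0.7000, -0.5350)
ω + α·dt = (-0.3527, 0.5720, -1.0214)
2q̇ = q⊗(0,ω) = (0.6363963, 0.7071070, 0.7071070, 0.2121321)
q' = normalize(q + ½dt·q⊗(0,ω)) = (0.0127, 0.7210, -0.6928, 0.0042)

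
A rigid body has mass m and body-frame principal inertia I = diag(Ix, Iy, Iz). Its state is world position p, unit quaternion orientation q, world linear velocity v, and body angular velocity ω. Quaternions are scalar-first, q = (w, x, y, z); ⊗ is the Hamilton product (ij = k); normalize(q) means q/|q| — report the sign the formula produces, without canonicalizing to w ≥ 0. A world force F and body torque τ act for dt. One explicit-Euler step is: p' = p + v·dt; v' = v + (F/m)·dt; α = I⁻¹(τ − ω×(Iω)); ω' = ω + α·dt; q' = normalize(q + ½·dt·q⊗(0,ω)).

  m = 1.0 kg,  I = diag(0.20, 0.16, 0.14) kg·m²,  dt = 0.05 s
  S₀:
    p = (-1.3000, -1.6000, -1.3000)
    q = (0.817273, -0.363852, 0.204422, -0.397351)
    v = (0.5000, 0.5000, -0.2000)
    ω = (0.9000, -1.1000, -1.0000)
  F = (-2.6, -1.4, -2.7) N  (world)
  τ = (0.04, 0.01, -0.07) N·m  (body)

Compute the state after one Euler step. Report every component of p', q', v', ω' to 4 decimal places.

ω×(Iω) gyroscopic = (-0.0220, -0.0540, 0.0396)
α = I⁻¹(τ − ω×Iω) = (0.3100, 0.4000, -0.7829)
new body rate ω' = (0.9155, -1.0800, -1.0391)
q⊗(0,ω) = (0.1549800, 0.0940376, -1.6204682, -0.6010156)
q' = normalize(q + ½dt·q⊗(0,ω)) = (0.8204, -0.3612, 0.1638, -0.4120)
linear accel F/m = (-2.6000, -1.4000, -2.7000)
new position p' = (-1.2750, -1.5750, -1.3100)
v + (F/m)dt = (0.3700, 0.4300, -0.3350)

p' = (-1.2750, -1.5750, -1.3100)
q' = (0.8204, -0.3612, 0.1638, -0.4120)
v' = (0.3700, 0.4300, -0.3350)
ω' = (0.9155, -1.0800, -1.0391)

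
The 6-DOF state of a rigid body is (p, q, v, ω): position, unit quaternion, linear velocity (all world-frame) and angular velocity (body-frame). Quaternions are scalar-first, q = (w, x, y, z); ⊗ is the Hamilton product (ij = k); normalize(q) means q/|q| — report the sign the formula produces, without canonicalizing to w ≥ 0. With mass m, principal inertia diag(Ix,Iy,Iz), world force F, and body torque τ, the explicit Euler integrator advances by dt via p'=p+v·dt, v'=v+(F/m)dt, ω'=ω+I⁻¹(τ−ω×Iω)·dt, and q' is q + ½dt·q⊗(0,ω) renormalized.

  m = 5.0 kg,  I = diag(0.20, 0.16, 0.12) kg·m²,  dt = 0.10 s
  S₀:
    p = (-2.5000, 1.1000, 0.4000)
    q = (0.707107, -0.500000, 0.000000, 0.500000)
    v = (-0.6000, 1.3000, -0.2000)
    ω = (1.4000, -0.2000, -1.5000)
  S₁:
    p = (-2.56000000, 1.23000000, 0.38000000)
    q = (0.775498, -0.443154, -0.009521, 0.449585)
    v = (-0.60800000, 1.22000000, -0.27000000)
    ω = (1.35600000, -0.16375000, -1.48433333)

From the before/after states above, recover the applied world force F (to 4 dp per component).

velocity change Δv = (-0.00800000, -0.08000000, -0.07000000)
m·(v₁−v₀)/dt = (-0.4000, -4.0000, -3.5000)

F = (-0.4000, -4.0000, -3.5000)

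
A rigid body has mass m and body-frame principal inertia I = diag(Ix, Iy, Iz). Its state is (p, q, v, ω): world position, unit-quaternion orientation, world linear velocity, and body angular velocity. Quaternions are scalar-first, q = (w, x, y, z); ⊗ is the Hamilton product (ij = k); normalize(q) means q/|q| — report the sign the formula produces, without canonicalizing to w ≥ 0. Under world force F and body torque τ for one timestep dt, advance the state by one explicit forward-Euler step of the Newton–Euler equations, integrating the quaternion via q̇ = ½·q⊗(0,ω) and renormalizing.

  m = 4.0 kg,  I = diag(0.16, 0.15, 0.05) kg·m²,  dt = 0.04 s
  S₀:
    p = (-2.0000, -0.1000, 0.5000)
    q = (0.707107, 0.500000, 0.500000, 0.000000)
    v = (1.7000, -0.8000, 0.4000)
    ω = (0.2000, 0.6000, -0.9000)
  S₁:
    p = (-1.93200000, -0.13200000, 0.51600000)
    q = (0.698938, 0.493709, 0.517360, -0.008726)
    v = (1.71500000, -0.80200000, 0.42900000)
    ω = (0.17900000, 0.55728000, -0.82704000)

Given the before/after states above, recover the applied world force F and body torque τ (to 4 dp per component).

rate change Δω = (-0.02100000, -0.04272000, 0.07296000)
I·α + gyro = (-0.0300, -0.1800, 0.0900)
velocity change Δv = (0.01500000, -0.00200000, 0.02900000)
F = m·Δv/dt = (1.5000, -0.2000, 2.9000)

F = (1.5000, -0.2000, 2.9000)
τ = (-0.0300, -0.1800, 0.0900)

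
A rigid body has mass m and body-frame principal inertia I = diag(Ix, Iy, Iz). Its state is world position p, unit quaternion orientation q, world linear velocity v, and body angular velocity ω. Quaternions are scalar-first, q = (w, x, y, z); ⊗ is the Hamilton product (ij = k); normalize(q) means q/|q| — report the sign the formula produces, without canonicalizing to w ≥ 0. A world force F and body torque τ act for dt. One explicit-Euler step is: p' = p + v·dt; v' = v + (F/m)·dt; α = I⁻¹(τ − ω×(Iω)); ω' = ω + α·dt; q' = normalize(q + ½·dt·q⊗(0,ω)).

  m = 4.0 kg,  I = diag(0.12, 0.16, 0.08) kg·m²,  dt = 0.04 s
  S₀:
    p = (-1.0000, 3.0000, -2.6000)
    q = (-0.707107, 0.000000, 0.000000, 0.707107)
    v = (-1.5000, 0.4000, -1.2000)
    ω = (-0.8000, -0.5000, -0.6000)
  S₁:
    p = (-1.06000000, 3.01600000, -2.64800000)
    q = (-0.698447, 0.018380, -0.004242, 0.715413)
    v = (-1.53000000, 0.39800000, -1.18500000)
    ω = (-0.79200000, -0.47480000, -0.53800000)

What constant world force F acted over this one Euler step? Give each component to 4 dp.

v₁ − v₀ = (-0.03000000, -0.00200000, 0.01500000)
applied force F = (-3.0000, -0.2000, 1.5000)

F = (-3.0000, -0.2000, 1.5000)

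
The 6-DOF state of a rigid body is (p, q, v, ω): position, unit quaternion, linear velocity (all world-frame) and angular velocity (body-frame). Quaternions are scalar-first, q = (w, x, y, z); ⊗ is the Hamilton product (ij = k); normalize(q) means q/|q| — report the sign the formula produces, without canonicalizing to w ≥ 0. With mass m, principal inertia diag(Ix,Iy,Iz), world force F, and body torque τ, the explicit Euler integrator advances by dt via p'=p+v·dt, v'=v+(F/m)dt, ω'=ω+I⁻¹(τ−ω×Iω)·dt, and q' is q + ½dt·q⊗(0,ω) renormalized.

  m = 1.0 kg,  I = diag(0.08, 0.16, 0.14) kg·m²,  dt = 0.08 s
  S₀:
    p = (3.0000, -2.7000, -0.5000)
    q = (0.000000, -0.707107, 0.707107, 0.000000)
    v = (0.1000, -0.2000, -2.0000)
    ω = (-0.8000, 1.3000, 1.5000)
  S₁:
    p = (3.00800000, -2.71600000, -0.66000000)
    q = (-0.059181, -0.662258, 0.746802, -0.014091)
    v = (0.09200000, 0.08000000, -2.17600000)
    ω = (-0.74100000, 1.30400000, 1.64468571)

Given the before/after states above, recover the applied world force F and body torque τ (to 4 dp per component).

rate change Δω = (0.05900000, 0.00400000, 0.14468571)
gyro term ω₀×Iω₀ = (-0.0390, 0.0720, -0.0832)
I·α + gyro = (0.0200, 0.0800, 0.1700)
Δv = v₁−v₀ = (-0.00800000, 0.28000000, -0.17600000)
applied force F = (-0.1000, 3.5000, -2.2000)

F = (-0.1000, 3.5000, -2.2000)
τ = (0.0200, 0.0800, 0.1700)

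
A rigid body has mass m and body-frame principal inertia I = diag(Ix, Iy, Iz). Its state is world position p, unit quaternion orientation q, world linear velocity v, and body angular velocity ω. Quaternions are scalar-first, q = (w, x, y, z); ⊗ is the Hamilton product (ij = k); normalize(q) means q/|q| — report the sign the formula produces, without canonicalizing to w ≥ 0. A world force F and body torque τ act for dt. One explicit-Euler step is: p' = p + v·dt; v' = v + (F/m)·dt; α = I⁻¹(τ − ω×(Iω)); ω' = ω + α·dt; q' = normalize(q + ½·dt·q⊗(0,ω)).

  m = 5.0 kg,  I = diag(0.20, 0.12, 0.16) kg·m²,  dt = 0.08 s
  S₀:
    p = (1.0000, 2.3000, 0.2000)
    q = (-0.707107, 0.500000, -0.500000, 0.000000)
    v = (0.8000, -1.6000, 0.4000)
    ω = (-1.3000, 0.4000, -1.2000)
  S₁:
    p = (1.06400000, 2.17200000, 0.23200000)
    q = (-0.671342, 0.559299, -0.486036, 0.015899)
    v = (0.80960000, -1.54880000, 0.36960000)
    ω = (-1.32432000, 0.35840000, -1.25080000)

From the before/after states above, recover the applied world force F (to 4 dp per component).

F = (0.6000, 3.2000, -1.9000)

Δv = v₁−v₀ = (0.00960000, 0.05120000, -0.03040000)
m·(v₁−v₀)/dt = (0.6000, 3.2000, -1.9000)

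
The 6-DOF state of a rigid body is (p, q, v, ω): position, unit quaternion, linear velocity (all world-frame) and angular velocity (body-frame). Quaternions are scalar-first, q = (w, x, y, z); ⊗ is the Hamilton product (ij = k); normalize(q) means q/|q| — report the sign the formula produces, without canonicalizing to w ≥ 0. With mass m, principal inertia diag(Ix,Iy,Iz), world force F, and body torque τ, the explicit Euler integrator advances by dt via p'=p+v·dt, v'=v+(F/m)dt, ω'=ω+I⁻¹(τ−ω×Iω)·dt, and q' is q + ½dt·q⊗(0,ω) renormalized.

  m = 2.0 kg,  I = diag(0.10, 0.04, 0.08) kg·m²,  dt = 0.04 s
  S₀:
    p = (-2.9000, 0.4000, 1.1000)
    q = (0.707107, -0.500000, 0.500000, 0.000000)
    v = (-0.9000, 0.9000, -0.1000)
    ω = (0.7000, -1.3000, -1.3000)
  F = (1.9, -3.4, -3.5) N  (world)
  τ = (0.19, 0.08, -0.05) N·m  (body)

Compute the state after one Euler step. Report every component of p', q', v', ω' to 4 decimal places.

p' = (-2.9360, 0.4360, 1.0960)
q' = (0.7265, -0.5027, 0.4683, -0.0124)
v' = (-0.8620, 0.8320, -0.1700)
ω' = (0.7490, -1.2018, -1.3523)

angular accel α = (1.2240, 2.4550, -1.3075)
new body rate ω' = (0.7490, -1.2018, -1.3523)
Hamilton product q⊗(0,ω) = (1.0000000, -0.1550251, -1.5692391, -0.6192391)
q' = normalize(q + ½dt·q⊗(0,ω)) = (0.7265, -0.5027, 0.4683, -0.0124)
new position p' = (-2.9360, 0.4360, 1.0960)
v' = v + a·dt = (-0.8620, 0.8320, -0.1700)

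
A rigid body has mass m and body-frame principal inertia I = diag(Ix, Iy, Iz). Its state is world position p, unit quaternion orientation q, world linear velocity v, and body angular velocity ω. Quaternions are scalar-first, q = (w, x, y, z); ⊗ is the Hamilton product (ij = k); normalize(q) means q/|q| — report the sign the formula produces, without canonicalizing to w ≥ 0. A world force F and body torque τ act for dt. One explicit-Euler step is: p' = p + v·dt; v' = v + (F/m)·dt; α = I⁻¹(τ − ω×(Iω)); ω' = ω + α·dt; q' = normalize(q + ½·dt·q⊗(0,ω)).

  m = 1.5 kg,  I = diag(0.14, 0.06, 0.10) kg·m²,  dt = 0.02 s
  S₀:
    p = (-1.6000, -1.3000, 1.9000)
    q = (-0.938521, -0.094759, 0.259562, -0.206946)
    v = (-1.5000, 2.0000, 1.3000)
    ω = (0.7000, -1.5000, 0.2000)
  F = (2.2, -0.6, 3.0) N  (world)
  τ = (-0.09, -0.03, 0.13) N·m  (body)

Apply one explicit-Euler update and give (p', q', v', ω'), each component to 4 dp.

p' = (-1.6300, -1.2600, 1.9260)
q' = (-0.9334, -0.1039, 0.2723, -0.2092)
v' = (-1.4707, 1.9920, 1.3400)
ω' = (0.6889, -1.5119, 0.2092)

a = F/m = (1.4667, -0.4000, 2.0000)
p' = p + v·dt = (-1.6300, -1.2600, 1.9260)
v + (F/m)dt = (-1.4707, 1.9920, 1.3400)
(τ − ω×Iω)/I = (-0.5571, -0.5933, 0.4600)
new body rate ω' = (0.6889, -1.5119, 0.2092)
q⊗(0,ω) = (0.4970635, -0.9154713, 1.2818711, -0.2272591)
updated quaternion q' = (-0.9334, -0.1039, 0.2723, -0.2092)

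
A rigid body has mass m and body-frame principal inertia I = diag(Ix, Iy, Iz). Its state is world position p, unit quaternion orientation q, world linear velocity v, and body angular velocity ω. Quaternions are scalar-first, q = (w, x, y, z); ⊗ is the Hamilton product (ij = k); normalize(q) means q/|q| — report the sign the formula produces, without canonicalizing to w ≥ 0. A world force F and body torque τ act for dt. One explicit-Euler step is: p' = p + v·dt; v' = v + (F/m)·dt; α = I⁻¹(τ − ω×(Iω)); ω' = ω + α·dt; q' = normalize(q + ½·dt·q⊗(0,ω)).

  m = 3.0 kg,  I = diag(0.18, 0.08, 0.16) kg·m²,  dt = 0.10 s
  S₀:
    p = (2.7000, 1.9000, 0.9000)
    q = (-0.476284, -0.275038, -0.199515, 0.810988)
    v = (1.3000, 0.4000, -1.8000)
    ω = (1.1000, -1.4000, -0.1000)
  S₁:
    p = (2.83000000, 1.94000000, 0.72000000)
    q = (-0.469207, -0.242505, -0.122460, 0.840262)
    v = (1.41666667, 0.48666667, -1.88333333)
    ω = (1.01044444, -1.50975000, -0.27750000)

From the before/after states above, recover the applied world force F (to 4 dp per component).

F = (3.5000, 2.6000, -2.5000)

Δv = v₁−v₀ = (0.11666667, 0.08666667, -0.08333333)
F = m·Δv/dt = (3.5000, 2.6000, -2.5000)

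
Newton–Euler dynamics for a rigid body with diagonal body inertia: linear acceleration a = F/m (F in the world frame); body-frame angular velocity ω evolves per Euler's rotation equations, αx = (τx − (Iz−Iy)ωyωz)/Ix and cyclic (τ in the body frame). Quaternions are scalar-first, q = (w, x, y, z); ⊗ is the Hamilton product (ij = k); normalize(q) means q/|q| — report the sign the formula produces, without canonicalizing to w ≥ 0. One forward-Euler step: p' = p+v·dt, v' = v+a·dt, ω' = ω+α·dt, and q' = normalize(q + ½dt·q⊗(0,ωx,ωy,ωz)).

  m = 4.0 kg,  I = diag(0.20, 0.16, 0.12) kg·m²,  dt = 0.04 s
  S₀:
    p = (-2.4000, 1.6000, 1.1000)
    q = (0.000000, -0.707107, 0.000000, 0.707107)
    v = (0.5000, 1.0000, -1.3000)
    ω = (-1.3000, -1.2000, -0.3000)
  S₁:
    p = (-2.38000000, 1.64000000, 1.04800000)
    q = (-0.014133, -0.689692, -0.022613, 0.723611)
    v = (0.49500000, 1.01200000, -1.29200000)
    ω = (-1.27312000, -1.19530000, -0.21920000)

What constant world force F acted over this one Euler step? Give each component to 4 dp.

velocity change Δv = (-0.00500000, 0.01200000, 0.00800000)
applied force F = (-0.5000, 1.2000, 0.8000)

F = (-0.5000, 1.2000, 0.8000)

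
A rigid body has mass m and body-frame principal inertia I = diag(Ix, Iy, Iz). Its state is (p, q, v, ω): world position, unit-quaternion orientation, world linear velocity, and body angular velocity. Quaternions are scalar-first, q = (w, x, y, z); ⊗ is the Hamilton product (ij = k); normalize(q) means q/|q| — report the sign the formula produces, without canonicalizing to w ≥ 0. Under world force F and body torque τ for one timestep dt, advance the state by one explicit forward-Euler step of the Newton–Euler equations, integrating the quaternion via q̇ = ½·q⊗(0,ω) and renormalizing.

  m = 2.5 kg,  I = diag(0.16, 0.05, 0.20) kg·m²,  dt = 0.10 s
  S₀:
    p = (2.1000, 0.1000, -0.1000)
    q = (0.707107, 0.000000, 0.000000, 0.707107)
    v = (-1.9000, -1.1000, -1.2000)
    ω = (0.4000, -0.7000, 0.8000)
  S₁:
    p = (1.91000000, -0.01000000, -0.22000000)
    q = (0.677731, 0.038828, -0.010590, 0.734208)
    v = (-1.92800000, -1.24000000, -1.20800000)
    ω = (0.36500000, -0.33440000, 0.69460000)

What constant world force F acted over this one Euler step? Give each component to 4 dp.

Δv = v₁−v₀ = (-0.02800000, -0.14000000, -0.00800000)
applied force F = (-0.7000, -3.5000, -0.2000)

F = (-0.7000, -3.5000, -0.2000)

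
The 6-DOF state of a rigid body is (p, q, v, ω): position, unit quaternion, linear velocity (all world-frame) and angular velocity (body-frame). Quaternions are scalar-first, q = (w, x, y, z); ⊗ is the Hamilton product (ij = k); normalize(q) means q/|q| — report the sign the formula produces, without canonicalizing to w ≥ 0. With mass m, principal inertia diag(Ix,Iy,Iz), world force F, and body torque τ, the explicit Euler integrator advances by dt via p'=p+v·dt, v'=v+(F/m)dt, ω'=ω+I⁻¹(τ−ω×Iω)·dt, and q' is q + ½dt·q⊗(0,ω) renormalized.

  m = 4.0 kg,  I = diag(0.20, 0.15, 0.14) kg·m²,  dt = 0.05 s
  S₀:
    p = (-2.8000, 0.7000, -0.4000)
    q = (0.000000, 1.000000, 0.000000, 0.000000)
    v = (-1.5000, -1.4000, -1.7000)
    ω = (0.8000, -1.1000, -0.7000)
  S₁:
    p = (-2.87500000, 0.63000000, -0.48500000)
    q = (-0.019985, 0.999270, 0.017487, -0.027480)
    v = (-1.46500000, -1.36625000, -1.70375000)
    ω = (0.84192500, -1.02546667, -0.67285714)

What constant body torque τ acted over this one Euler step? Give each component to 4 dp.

ω₁ − ω₀ = (0.04192500, 0.07453333, 0.02714286)
τ = I·(Δω/dt) + ω₀×(Iω₀) = (0.1600, 0.1900, 0.1200)

τ = (0.1600, 0.1900, 0.1200)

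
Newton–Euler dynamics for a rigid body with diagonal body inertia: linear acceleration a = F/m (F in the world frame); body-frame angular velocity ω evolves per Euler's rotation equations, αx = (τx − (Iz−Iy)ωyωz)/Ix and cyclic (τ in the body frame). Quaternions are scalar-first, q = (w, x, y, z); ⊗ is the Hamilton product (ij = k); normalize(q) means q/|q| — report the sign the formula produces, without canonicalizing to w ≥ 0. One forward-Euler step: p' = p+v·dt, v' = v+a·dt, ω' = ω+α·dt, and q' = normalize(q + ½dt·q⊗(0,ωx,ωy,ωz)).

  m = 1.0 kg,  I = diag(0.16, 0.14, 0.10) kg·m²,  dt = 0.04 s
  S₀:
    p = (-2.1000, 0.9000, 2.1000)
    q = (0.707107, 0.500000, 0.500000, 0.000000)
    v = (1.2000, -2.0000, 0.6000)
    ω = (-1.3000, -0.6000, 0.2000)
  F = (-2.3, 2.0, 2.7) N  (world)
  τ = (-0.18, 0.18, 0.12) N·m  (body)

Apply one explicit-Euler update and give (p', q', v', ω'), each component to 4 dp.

p' = (-2.0520, 0.8200, 2.1240)
q' = (0.7258, 0.4834, 0.4893, 0.0098)
v' = (1.1080, -1.9200, 0.7080)
ω' = (-1.3462, -0.5441, 0.2542)

a = F/m = (-2.3000, 2.0000, 2.7000)
p' = p + v·dt = (-2.0520, 0.8200, 2.1240)
v + (F/m)dt = (1.1080, -1.9200, 0.7080)
precession coupling ω×(Iω) = (0.0048, -0.0156, -0.0156)
angular accel α = (-1.1550, 1.3971, 1.3560)
ω + α·dt = (-1.3462, -0.5441, 0.2542)
q⊗(0,ω) = (0.9500000, -0.8192391, -0.5242642, 0.4914214)
q + ½dt·q⊗(0,ω), renormalized = (0.7258, 0.4834, 0.4893, 0.0098)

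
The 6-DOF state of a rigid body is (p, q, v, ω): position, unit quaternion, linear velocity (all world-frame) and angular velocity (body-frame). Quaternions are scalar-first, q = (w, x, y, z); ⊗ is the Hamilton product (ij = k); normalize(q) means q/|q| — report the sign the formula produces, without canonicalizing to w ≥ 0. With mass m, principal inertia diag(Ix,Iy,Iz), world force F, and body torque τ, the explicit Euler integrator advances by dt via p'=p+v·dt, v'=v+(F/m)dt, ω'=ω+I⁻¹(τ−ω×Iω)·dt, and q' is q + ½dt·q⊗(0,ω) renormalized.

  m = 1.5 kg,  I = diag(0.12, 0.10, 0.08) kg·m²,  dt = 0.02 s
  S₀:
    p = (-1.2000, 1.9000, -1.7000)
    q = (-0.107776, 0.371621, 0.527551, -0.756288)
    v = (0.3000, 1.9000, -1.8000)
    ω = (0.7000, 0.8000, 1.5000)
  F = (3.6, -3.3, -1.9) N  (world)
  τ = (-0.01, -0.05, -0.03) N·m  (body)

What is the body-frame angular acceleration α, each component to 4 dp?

gyro term ω×Iω = (-0.0240, 0.0420, -0.0112)
angular accel α = (0.1167, -0.9200, -0.2350)

α = (0.1167, -0.9200, -0.2350)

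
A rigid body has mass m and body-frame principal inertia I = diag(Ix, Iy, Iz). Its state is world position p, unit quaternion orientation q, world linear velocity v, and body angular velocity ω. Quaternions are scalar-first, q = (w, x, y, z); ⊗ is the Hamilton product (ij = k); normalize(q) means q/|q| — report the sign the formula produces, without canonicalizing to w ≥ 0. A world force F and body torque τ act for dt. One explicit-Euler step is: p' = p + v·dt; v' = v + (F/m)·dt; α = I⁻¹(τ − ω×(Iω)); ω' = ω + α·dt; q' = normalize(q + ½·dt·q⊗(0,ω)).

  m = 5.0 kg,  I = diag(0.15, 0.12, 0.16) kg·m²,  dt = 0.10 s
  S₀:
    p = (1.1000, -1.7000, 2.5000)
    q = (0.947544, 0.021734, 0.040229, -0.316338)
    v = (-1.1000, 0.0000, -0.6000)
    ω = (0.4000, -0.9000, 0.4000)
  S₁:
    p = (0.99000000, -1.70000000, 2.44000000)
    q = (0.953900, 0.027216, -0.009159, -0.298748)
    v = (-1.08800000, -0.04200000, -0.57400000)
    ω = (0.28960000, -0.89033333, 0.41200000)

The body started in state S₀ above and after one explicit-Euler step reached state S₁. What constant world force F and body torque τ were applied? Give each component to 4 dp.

F = (0.6000, -2.1000, 1.3000)
τ = (-0.1800, 0.0100, 0.0300)

ω₁ − ω₀ = (-0.11040000, 0.00966667, 0.01200000)
ω₀×(Iω₀) = (-0.0144, -0.0016, 0.0108)
τ = I·(Δω/dt) + ω₀×(Iω₀) = (-0.1800, 0.0100, 0.0300)
velocity change Δv = (0.01200000, -0.04200000, 0.02600000)
applied force F = (0.6000, -2.1000, 1.3000)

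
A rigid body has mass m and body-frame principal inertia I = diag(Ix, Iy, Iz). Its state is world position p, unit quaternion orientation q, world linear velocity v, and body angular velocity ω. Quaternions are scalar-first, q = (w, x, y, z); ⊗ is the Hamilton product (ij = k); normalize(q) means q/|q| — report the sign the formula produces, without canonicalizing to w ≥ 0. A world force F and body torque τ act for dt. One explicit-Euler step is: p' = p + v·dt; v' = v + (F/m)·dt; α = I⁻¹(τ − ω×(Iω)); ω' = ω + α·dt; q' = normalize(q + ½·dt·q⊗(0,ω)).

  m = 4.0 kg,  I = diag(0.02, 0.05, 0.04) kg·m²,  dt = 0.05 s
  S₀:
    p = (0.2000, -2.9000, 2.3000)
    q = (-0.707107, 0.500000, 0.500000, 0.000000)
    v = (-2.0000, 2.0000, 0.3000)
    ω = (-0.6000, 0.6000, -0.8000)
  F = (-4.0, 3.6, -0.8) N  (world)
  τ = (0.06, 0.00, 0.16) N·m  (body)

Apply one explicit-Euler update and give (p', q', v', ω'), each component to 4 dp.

p' = (0.1000, -2.8000, 2.3150)
q' = (-0.7068, 0.5004, 0.4992, 0.0291)
v' = (-2.0500, 2.0450, 0.2900)
ω' = (-0.4620, 0.6096, -0.5865)

angular accel α = (2.7600, 0.1920, 4.2700)
ω' = ω + α·dt = (-0.4620, 0.6096, -0.5865)
q⊗(0,ω) = (0.0000000, 0.0242642, -0.0242642, 1.1656856)
q + ½dt·q⊗(0,ω), renormalized = (-0.7068, 0.5004, 0.4992, 0.0291)
linear accel F/m = (-1.0000, 0.9000, -0.2000)
new position p' = (0.1000, -2.8000, 2.3150)
new velocity v' = (-2.0500, 2.0450, 0.2900)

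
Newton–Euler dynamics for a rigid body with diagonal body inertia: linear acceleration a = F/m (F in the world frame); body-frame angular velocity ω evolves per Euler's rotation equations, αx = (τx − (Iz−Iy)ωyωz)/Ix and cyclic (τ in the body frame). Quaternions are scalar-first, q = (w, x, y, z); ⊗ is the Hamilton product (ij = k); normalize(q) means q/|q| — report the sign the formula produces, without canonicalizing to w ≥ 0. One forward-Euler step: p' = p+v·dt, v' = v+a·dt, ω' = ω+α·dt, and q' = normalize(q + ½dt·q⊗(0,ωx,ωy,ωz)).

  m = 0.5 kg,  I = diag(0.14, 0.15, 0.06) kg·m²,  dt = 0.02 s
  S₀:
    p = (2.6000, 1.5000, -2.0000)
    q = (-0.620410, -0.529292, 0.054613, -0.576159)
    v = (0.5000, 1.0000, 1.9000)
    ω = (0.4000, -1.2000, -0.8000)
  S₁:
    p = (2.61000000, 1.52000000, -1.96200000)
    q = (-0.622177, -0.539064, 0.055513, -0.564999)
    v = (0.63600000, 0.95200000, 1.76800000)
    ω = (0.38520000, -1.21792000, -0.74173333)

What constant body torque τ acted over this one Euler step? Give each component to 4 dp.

ω₁ − ω₀ = (-0.01480000, -0.01792000, 0.05826667)
ω₀×(Iω₀) = (-0.0864, -0.0256, -0.0048)
τ = I·(Δω/dt) + ω₀×(Iω₀) = (-0.1900, -0.1600, 0.1700)

τ = (-0.1900, -0.1600, 0.1700)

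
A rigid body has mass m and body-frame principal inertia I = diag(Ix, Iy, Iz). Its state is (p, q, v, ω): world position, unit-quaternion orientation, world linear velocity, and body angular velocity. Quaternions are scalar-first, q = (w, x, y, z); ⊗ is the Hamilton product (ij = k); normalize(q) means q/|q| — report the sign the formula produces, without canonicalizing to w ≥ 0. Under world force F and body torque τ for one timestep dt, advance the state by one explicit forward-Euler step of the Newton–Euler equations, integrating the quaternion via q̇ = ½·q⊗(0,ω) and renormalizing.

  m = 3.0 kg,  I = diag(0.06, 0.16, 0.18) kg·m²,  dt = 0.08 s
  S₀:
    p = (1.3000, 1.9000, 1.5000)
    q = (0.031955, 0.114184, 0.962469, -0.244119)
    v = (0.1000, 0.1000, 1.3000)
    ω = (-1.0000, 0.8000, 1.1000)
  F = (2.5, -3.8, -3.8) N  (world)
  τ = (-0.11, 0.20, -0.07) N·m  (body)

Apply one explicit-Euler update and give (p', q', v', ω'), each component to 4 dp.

precession coupling ω×(Iω) = (0.0176, 0.1320, -0.0800)
α = I⁻¹(τ − ω×Iω) = (-2.1267, 0.4250, 0.0556)
ω + α·dt = (-1.1701, 0.8340, 1.1044)
q⊗(0,ω) = (-0.3872603, 1.2220561, 0.1440806, 1.0889667)
updated quaternion q' = (0.0164, 0.1627, 0.9660, -0.2001)
a = (0.8333, -1.2667, -1.2667)
new position p' = (1.3080, 1.9080, 1.6040)
v + (F/m)dt = (0.1667, -0.0013, 1.1987)

p' = (1.3080, 1.9080, 1.6040)
q' = (0.0164, 0.1627, 0.9660, -0.2001)
v' = (0.1667, -0.0013, 1.1987)
ω' = (-1.1701, 0.8340, 1.1044)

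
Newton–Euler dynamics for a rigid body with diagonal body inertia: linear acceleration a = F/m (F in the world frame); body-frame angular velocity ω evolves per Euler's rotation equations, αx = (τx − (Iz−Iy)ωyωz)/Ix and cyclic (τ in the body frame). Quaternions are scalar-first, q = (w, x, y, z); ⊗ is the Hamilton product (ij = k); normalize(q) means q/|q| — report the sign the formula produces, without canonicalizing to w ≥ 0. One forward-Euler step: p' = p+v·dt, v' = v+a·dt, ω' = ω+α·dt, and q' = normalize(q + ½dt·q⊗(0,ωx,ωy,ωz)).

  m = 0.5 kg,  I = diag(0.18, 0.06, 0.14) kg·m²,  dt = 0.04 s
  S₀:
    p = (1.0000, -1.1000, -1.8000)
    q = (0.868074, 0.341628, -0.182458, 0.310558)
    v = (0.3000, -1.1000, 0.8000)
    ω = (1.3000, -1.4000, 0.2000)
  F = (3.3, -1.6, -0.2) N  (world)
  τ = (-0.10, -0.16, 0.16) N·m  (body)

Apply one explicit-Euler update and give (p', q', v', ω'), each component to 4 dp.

p' = (1.0120, -1.1440, -1.7680)
q' = (0.8522, 0.3719, -0.1999, 0.3090)
v' = (0.5640, -1.2280, 0.7840)
ω' = (1.2828, -1.5136, 0.1833)

(τ − ω×Iω)/I = (-0.4311, -2.8400, -0.4171)
ω' = ω + α·dt = (1.2828, -1.5136, 0.1833)
Hamilton product q⊗(0,ω) = (-0.7616692, 1.5267858, -0.8799038, -0.0674690)
updated quaternion q' = (0.8522, 0.3719, -0.1999, 0.3090)
linear accel F/m = (6.6000, -3.2000, -0.4000)
p' = p + v·dt = (1.0120, -1.1440, -1.7680)
new velocity v' = (0.5640, -1.2280, 0.7840)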